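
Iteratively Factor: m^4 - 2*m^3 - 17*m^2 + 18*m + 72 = (m - 3)*(m^3 + m^2 - 14*m - 24) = (m - 4)*(m - 3)*(m^2 + 5*m + 6) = (m - 4)*(m - 3)*(m + 2)*(m + 3)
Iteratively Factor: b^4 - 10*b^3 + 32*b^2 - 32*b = (b - 4)*(b^3 - 6*b^2 + 8*b) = (b - 4)*(b - 2)*(b^2 - 4*b) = b*(b - 4)*(b - 2)*(b - 4)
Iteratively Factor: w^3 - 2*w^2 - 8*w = (w + 2)*(w^2 - 4*w) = w*(w + 2)*(w - 4)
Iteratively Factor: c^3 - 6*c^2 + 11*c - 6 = (c - 1)*(c^2 - 5*c + 6) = (c - 3)*(c - 1)*(c - 2)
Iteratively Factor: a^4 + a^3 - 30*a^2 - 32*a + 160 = (a + 4)*(a^3 - 3*a^2 - 18*a + 40) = (a - 2)*(a + 4)*(a^2 - a - 20) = (a - 5)*(a - 2)*(a + 4)*(a + 4)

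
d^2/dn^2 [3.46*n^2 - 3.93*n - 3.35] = 6.92000000000000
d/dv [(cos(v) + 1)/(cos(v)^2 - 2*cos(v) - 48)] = (cos(v)^2 + 2*cos(v) + 46)*sin(v)/(sin(v)^2 + 2*cos(v) + 47)^2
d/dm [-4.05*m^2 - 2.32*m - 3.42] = -8.1*m - 2.32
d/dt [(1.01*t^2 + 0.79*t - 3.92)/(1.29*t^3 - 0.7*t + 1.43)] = ((2.02*t + 0.79)*(1.29*t^3 - 0.7*t + 1.43) - (3.87*t^2 - 0.7)*(1.01*t^2 + 0.79*t - 3.92))/(1.29*t^3 - 0.7*t + 1.43)^2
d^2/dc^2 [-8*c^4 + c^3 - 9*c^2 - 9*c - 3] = -96*c^2 + 6*c - 18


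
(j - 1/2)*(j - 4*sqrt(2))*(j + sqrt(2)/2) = j^3 - 7*sqrt(2)*j^2/2 - j^2/2 - 4*j + 7*sqrt(2)*j/4 + 2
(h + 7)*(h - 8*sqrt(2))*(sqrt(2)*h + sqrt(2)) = sqrt(2)*h^3 - 16*h^2 + 8*sqrt(2)*h^2 - 128*h + 7*sqrt(2)*h - 112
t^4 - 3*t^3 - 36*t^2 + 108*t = t*(t - 6)*(t - 3)*(t + 6)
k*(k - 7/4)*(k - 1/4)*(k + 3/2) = k^4 - k^3/2 - 41*k^2/16 + 21*k/32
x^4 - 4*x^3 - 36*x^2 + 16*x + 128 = (x - 8)*(x - 2)*(x + 2)*(x + 4)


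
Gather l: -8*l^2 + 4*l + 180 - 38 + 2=-8*l^2 + 4*l + 144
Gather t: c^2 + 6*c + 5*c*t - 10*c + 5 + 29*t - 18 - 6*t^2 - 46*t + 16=c^2 - 4*c - 6*t^2 + t*(5*c - 17) + 3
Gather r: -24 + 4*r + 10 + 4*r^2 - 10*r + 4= 4*r^2 - 6*r - 10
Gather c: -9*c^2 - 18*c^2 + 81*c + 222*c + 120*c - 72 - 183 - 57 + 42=-27*c^2 + 423*c - 270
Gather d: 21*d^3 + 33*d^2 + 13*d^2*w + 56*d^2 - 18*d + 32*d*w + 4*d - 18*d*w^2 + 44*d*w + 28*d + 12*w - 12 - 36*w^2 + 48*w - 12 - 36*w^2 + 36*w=21*d^3 + d^2*(13*w + 89) + d*(-18*w^2 + 76*w + 14) - 72*w^2 + 96*w - 24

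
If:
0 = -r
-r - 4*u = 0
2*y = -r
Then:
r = 0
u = 0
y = 0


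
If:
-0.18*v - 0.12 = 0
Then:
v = -0.67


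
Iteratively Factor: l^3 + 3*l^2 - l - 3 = (l - 1)*(l^2 + 4*l + 3) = (l - 1)*(l + 1)*(l + 3)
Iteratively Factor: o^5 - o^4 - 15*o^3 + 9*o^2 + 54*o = (o)*(o^4 - o^3 - 15*o^2 + 9*o + 54) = o*(o + 3)*(o^3 - 4*o^2 - 3*o + 18) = o*(o + 2)*(o + 3)*(o^2 - 6*o + 9) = o*(o - 3)*(o + 2)*(o + 3)*(o - 3)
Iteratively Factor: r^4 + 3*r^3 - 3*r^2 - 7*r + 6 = (r - 1)*(r^3 + 4*r^2 + r - 6) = (r - 1)*(r + 3)*(r^2 + r - 2) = (r - 1)^2*(r + 3)*(r + 2)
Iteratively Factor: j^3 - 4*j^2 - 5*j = (j - 5)*(j^2 + j) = j*(j - 5)*(j + 1)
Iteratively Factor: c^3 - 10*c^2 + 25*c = (c - 5)*(c^2 - 5*c) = c*(c - 5)*(c - 5)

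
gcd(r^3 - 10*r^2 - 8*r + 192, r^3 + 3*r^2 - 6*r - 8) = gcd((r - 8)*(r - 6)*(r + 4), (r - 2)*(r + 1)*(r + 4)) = r + 4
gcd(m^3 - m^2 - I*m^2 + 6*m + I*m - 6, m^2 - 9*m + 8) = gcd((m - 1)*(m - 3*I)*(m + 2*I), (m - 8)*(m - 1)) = m - 1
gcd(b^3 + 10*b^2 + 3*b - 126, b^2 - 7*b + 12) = b - 3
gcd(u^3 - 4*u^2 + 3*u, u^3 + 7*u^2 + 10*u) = u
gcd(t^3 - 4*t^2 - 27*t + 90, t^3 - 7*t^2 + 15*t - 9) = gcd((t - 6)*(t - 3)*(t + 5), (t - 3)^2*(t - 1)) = t - 3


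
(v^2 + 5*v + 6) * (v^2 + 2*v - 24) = v^4 + 7*v^3 - 8*v^2 - 108*v - 144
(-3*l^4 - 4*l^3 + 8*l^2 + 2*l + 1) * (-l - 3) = 3*l^5 + 13*l^4 + 4*l^3 - 26*l^2 - 7*l - 3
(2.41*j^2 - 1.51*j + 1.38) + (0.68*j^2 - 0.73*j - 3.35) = 3.09*j^2 - 2.24*j - 1.97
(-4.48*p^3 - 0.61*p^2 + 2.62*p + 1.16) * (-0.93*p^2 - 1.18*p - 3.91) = 4.1664*p^5 + 5.8537*p^4 + 15.8*p^3 - 1.7853*p^2 - 11.613*p - 4.5356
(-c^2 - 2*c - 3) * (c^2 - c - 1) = -c^4 - c^3 + 5*c + 3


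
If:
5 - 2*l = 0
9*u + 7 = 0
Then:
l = 5/2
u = -7/9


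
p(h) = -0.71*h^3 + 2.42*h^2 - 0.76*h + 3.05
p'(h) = -2.13*h^2 + 4.84*h - 0.76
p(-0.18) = 3.27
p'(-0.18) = -1.70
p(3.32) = 1.22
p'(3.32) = -8.17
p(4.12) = -8.66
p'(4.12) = -16.97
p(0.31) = 3.03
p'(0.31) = 0.54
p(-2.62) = 34.42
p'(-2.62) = -28.06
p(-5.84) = 231.44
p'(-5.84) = -101.67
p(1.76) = 5.34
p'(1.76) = 1.16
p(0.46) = 3.14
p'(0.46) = 1.02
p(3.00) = 3.38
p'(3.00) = -5.41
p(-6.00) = 248.09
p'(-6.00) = -106.48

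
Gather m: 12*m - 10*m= 2*m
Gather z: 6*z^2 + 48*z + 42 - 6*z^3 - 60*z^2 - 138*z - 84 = -6*z^3 - 54*z^2 - 90*z - 42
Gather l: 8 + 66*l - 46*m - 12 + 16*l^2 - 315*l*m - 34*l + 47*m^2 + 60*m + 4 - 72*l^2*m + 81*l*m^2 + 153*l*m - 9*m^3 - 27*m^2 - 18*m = l^2*(16 - 72*m) + l*(81*m^2 - 162*m + 32) - 9*m^3 + 20*m^2 - 4*m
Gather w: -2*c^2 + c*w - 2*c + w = -2*c^2 - 2*c + w*(c + 1)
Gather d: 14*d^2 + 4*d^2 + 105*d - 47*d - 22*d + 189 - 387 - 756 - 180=18*d^2 + 36*d - 1134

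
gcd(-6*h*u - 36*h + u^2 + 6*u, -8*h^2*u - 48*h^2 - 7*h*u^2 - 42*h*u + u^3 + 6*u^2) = u + 6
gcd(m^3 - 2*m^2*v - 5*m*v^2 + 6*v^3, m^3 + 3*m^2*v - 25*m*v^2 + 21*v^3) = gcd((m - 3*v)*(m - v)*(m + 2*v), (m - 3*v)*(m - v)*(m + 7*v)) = m^2 - 4*m*v + 3*v^2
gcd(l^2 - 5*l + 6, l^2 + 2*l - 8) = l - 2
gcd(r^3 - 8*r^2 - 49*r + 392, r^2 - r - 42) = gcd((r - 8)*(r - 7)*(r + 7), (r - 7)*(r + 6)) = r - 7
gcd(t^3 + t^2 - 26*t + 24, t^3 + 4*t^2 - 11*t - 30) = 1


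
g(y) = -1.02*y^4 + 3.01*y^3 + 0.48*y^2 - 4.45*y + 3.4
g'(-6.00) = 1196.15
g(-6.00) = -1924.70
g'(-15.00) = 15782.90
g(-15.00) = -61618.10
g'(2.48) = -8.76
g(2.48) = 2.64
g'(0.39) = -2.94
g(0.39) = 1.89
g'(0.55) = -1.87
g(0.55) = 1.51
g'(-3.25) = 227.87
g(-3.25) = -194.19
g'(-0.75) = 1.63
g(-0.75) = 5.41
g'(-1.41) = 23.59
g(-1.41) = -1.84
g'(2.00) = 0.95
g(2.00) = 4.18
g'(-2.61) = 127.10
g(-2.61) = -82.57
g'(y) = -4.08*y^3 + 9.03*y^2 + 0.96*y - 4.45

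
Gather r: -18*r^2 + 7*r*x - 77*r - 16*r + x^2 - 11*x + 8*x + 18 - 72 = -18*r^2 + r*(7*x - 93) + x^2 - 3*x - 54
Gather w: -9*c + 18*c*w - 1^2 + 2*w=-9*c + w*(18*c + 2) - 1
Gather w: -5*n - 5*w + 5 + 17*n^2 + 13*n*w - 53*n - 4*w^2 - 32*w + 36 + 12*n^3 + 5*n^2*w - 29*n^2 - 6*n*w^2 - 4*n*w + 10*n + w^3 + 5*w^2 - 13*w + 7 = 12*n^3 - 12*n^2 - 48*n + w^3 + w^2*(1 - 6*n) + w*(5*n^2 + 9*n - 50) + 48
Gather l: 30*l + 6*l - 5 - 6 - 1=36*l - 12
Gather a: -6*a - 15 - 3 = -6*a - 18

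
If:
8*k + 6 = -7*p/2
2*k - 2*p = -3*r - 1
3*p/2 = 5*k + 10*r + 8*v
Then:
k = 168*v/283 - 256/283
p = 100/283 - 384*v/283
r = 143/283 - 368*v/283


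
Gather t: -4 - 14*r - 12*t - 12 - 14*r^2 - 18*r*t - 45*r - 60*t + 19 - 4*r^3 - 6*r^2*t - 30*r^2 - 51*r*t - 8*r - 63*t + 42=-4*r^3 - 44*r^2 - 67*r + t*(-6*r^2 - 69*r - 135) + 45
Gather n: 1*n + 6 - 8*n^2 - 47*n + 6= -8*n^2 - 46*n + 12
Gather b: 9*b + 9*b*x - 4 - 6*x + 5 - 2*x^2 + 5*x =b*(9*x + 9) - 2*x^2 - x + 1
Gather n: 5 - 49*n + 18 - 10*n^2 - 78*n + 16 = -10*n^2 - 127*n + 39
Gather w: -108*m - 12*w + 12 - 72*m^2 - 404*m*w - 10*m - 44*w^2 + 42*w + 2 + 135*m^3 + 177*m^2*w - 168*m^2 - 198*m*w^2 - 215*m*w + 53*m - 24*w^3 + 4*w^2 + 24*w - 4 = 135*m^3 - 240*m^2 - 65*m - 24*w^3 + w^2*(-198*m - 40) + w*(177*m^2 - 619*m + 54) + 10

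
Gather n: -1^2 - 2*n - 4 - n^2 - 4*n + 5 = -n^2 - 6*n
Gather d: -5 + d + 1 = d - 4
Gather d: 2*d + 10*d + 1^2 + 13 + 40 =12*d + 54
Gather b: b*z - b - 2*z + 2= b*(z - 1) - 2*z + 2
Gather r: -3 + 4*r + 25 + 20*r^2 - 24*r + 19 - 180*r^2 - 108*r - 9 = -160*r^2 - 128*r + 32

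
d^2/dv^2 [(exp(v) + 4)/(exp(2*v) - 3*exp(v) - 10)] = (exp(4*v) + 19*exp(3*v) + 24*exp(2*v) + 166*exp(v) - 20)*exp(v)/(exp(6*v) - 9*exp(5*v) - 3*exp(4*v) + 153*exp(3*v) + 30*exp(2*v) - 900*exp(v) - 1000)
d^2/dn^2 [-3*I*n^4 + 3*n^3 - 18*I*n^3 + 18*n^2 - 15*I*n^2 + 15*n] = -36*I*n^2 + n*(18 - 108*I) + 36 - 30*I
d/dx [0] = 0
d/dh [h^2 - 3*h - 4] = 2*h - 3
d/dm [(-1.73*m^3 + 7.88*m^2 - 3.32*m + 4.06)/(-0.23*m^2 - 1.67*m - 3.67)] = (0.3979*m^4 + 5.7782*m^3 + 5.1241*m^2 - 55.9716*m + 18.9646)/(0.0529*m^4 + 0.7682*m^3 + 4.4771*m^2 + 12.2578*m + 13.4689)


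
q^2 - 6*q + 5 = (q - 5)*(q - 1)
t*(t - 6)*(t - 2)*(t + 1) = t^4 - 7*t^3 + 4*t^2 + 12*t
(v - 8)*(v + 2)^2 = v^3 - 4*v^2 - 28*v - 32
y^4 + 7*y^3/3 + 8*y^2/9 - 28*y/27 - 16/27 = (y - 2/3)*(y + 2/3)*(y + 1)*(y + 4/3)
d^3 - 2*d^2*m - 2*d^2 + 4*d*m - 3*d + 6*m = (d - 3)*(d + 1)*(d - 2*m)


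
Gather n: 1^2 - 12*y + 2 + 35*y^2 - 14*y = 35*y^2 - 26*y + 3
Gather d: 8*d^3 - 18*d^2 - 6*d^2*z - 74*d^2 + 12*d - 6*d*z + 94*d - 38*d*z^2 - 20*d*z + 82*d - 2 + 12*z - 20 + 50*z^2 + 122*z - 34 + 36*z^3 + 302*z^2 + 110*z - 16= 8*d^3 + d^2*(-6*z - 92) + d*(-38*z^2 - 26*z + 188) + 36*z^3 + 352*z^2 + 244*z - 72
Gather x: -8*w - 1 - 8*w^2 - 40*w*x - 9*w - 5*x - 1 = -8*w^2 - 17*w + x*(-40*w - 5) - 2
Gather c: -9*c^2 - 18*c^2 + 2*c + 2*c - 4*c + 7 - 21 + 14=-27*c^2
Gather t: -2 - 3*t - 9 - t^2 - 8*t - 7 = -t^2 - 11*t - 18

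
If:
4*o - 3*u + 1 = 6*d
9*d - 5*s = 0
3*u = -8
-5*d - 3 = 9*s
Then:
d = -15/106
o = -261/106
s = -27/106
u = -8/3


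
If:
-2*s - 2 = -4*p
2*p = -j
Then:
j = -s - 1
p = s/2 + 1/2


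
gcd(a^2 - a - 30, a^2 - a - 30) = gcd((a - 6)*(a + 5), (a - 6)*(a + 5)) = a^2 - a - 30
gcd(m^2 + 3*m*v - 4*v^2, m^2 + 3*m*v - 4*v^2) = -m^2 - 3*m*v + 4*v^2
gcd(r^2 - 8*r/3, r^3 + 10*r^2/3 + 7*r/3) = r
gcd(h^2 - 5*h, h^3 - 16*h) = h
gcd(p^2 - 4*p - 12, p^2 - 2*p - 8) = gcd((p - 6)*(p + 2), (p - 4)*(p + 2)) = p + 2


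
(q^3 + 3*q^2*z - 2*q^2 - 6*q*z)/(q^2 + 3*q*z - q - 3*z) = q*(q - 2)/(q - 1)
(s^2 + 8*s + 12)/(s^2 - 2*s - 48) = (s + 2)/(s - 8)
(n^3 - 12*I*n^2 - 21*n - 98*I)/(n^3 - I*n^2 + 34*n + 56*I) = (n - 7*I)/(n + 4*I)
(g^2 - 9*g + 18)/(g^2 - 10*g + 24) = (g - 3)/(g - 4)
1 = 1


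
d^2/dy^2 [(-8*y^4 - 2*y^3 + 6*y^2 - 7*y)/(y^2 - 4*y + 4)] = 2*(-8*y^4 + 64*y^3 - 192*y^2 - 7*y - 4)/(y^4 - 8*y^3 + 24*y^2 - 32*y + 16)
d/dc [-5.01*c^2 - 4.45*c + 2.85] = -10.02*c - 4.45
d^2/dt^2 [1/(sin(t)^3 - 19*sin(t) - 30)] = (9*sin(t)^6 - 50*sin(t)^4 + 270*sin(t)^3 + 475*sin(t)^2 - 750*sin(t) - 722)/(-sin(t)^3 + 19*sin(t) + 30)^3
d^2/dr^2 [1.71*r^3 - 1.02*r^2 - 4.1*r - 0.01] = 10.26*r - 2.04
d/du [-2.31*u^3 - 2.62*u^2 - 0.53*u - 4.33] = -6.93*u^2 - 5.24*u - 0.53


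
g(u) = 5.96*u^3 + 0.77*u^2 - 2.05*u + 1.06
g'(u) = 17.88*u^2 + 1.54*u - 2.05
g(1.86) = 38.26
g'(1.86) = 62.67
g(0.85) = 3.53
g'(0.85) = 12.18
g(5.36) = 929.98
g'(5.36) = 519.89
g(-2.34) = -66.29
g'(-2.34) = 92.25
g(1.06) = 6.85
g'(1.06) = 19.67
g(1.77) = 32.89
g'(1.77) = 56.69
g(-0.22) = 1.48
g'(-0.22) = -1.52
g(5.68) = 1106.43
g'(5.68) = 583.55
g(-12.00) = -10162.34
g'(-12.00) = 2554.19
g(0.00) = 1.06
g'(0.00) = -2.05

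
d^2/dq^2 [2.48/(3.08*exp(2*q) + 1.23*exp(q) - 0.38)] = (2.48*(6.16*exp(q) + 1.23)*(12.32*exp(q) + 2.46)*exp(q) - (30.5536*exp(q) + 3.0504)*(3.08*exp(2*q) + 1.23*exp(q) - 0.38))*exp(q)/(3.08*exp(2*q) + 1.23*exp(q) - 0.38)^3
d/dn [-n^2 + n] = 1 - 2*n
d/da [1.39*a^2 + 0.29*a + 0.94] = 2.78*a + 0.29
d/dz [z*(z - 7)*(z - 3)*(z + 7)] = 4*z^3 - 9*z^2 - 98*z + 147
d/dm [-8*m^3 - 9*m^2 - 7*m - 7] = -24*m^2 - 18*m - 7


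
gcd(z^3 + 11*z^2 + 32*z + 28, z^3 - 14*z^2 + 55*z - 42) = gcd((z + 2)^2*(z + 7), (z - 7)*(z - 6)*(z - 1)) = 1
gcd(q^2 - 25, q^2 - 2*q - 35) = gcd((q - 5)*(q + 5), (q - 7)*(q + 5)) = q + 5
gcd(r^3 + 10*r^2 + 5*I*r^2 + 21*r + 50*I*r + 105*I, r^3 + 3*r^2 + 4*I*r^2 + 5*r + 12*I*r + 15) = r^2 + r*(3 + 5*I) + 15*I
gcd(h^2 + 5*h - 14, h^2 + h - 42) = h + 7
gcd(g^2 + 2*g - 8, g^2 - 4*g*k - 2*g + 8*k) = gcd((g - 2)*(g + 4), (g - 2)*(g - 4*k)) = g - 2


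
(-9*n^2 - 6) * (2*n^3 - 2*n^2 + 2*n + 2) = -18*n^5 + 18*n^4 - 30*n^3 - 6*n^2 - 12*n - 12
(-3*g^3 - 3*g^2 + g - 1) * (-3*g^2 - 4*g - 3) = 9*g^5 + 21*g^4 + 18*g^3 + 8*g^2 + g + 3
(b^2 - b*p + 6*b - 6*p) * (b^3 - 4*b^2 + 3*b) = b^5 - b^4*p + 2*b^4 - 2*b^3*p - 21*b^3 + 21*b^2*p + 18*b^2 - 18*b*p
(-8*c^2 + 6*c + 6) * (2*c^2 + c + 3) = -16*c^4 + 4*c^3 - 6*c^2 + 24*c + 18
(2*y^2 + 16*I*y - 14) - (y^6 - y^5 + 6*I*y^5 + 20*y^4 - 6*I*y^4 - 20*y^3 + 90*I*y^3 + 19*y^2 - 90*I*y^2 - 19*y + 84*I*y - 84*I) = -y^6 + y^5 - 6*I*y^5 - 20*y^4 + 6*I*y^4 + 20*y^3 - 90*I*y^3 - 17*y^2 + 90*I*y^2 + 19*y - 68*I*y - 14 + 84*I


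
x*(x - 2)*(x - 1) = x^3 - 3*x^2 + 2*x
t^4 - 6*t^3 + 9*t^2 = t^2*(t - 3)^2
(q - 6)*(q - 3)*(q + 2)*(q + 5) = q^4 - 2*q^3 - 35*q^2 + 36*q + 180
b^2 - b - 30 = (b - 6)*(b + 5)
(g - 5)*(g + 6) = g^2 + g - 30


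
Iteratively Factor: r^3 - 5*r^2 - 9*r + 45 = (r - 5)*(r^2 - 9) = (r - 5)*(r + 3)*(r - 3)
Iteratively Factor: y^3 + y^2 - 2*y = (y - 1)*(y^2 + 2*y) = y*(y - 1)*(y + 2)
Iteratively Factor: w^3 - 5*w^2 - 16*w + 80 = (w - 5)*(w^2 - 16) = (w - 5)*(w + 4)*(w - 4)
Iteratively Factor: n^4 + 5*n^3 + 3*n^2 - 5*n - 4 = (n + 1)*(n^3 + 4*n^2 - n - 4) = (n - 1)*(n + 1)*(n^2 + 5*n + 4) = (n - 1)*(n + 1)*(n + 4)*(n + 1)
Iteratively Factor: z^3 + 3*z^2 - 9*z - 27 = (z + 3)*(z^2 - 9) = (z + 3)^2*(z - 3)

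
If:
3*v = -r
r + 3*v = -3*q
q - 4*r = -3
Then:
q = 0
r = 3/4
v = -1/4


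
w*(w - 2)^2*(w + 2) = w^4 - 2*w^3 - 4*w^2 + 8*w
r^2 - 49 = (r - 7)*(r + 7)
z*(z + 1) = z^2 + z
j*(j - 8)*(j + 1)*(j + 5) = j^4 - 2*j^3 - 43*j^2 - 40*j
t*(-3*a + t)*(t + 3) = -3*a*t^2 - 9*a*t + t^3 + 3*t^2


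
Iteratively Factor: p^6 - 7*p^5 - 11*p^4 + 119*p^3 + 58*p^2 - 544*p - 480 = (p + 2)*(p^5 - 9*p^4 + 7*p^3 + 105*p^2 - 152*p - 240) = (p + 2)*(p + 3)*(p^4 - 12*p^3 + 43*p^2 - 24*p - 80) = (p - 5)*(p + 2)*(p + 3)*(p^3 - 7*p^2 + 8*p + 16) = (p - 5)*(p - 4)*(p + 2)*(p + 3)*(p^2 - 3*p - 4) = (p - 5)*(p - 4)^2*(p + 2)*(p + 3)*(p + 1)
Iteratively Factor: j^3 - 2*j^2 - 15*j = (j)*(j^2 - 2*j - 15) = j*(j + 3)*(j - 5)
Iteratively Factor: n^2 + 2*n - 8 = (n + 4)*(n - 2)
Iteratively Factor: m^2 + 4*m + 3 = (m + 3)*(m + 1)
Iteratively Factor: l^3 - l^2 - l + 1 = (l - 1)*(l^2 - 1) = (l - 1)^2*(l + 1)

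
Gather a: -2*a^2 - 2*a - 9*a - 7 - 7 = -2*a^2 - 11*a - 14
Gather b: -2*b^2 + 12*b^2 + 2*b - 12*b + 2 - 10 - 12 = 10*b^2 - 10*b - 20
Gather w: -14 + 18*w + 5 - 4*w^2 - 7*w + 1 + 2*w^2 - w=-2*w^2 + 10*w - 8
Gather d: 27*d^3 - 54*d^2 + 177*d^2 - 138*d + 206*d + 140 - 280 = 27*d^3 + 123*d^2 + 68*d - 140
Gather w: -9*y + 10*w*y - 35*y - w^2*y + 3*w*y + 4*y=-w^2*y + 13*w*y - 40*y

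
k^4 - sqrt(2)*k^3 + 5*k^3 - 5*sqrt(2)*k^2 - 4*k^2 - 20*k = k*(k + 5)*(k - 2*sqrt(2))*(k + sqrt(2))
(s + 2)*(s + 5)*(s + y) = s^3 + s^2*y + 7*s^2 + 7*s*y + 10*s + 10*y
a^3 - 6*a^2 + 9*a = a*(a - 3)^2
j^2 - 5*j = j*(j - 5)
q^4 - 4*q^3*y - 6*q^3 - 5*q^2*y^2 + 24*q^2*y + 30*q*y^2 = q*(q - 6)*(q - 5*y)*(q + y)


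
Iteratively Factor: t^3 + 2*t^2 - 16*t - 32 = (t - 4)*(t^2 + 6*t + 8) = (t - 4)*(t + 4)*(t + 2)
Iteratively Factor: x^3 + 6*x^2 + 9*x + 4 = (x + 1)*(x^2 + 5*x + 4) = (x + 1)^2*(x + 4)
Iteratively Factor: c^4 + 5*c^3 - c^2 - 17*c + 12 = (c - 1)*(c^3 + 6*c^2 + 5*c - 12) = (c - 1)*(c + 4)*(c^2 + 2*c - 3) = (c - 1)^2*(c + 4)*(c + 3)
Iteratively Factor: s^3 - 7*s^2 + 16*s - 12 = (s - 2)*(s^2 - 5*s + 6) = (s - 3)*(s - 2)*(s - 2)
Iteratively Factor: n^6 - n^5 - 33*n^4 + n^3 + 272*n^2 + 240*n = (n + 3)*(n^5 - 4*n^4 - 21*n^3 + 64*n^2 + 80*n) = (n - 5)*(n + 3)*(n^4 + n^3 - 16*n^2 - 16*n) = (n - 5)*(n - 4)*(n + 3)*(n^3 + 5*n^2 + 4*n) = (n - 5)*(n - 4)*(n + 1)*(n + 3)*(n^2 + 4*n) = n*(n - 5)*(n - 4)*(n + 1)*(n + 3)*(n + 4)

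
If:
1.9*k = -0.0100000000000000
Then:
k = -0.01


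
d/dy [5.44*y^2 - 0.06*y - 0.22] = 10.88*y - 0.06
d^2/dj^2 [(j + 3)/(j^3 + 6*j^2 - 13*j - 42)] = 2*((j + 3)*(3*j^2 + 12*j - 13)^2 + (-3*j^2 - 12*j - 3*(j + 2)*(j + 3) + 13)*(j^3 + 6*j^2 - 13*j - 42))/(j^3 + 6*j^2 - 13*j - 42)^3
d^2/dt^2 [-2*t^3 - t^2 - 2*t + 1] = -12*t - 2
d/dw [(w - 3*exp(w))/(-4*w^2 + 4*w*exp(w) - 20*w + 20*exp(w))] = (-(w - 3*exp(w))*(w*exp(w) - 2*w + 6*exp(w) - 5) + (3*exp(w) - 1)*(w^2 - w*exp(w) + 5*w - 5*exp(w)))/(4*(w^2 - w*exp(w) + 5*w - 5*exp(w))^2)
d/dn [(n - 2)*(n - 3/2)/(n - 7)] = (n^2 - 14*n + 43/2)/(n^2 - 14*n + 49)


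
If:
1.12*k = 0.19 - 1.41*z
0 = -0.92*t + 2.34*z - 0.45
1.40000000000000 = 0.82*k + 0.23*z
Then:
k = 2.15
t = -4.49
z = -1.57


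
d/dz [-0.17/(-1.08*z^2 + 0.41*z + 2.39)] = (0.0697 - 0.3672*z)/(-1.08*z^2 + 0.41*z + 2.39)^2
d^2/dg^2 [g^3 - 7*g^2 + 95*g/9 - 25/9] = 6*g - 14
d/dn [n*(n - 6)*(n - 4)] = 3*n^2 - 20*n + 24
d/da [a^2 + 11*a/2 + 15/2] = 2*a + 11/2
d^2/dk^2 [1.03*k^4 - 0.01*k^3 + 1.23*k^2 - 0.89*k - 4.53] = 12.36*k^2 - 0.06*k + 2.46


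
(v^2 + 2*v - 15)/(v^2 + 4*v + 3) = (v^2 + 2*v - 15)/(v^2 + 4*v + 3)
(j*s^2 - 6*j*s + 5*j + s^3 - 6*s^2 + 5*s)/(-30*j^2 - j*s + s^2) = (-j*s^2 + 6*j*s - 5*j - s^3 + 6*s^2 - 5*s)/(30*j^2 + j*s - s^2)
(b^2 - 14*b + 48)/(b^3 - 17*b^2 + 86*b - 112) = (b - 6)/(b^2 - 9*b + 14)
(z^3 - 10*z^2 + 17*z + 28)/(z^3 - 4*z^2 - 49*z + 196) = (z + 1)/(z + 7)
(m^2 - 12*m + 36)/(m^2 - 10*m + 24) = (m - 6)/(m - 4)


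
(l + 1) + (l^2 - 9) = l^2 + l - 8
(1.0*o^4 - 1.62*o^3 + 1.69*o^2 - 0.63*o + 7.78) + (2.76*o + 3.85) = 1.0*o^4 - 1.62*o^3 + 1.69*o^2 + 2.13*o + 11.63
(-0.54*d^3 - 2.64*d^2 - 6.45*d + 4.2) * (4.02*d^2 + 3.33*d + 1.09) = -2.1708*d^5 - 12.411*d^4 - 35.3088*d^3 - 7.4721*d^2 + 6.9555*d + 4.578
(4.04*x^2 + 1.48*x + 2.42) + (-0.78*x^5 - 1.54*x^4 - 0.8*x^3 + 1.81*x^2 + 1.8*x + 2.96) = -0.78*x^5 - 1.54*x^4 - 0.8*x^3 + 5.85*x^2 + 3.28*x + 5.38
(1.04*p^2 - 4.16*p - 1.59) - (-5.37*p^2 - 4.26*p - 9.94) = 6.41*p^2 + 0.0999999999999996*p + 8.35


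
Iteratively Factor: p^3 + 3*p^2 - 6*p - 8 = (p - 2)*(p^2 + 5*p + 4) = (p - 2)*(p + 4)*(p + 1)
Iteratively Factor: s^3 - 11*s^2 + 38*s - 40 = (s - 4)*(s^2 - 7*s + 10) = (s - 4)*(s - 2)*(s - 5)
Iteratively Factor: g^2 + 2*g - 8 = (g + 4)*(g - 2)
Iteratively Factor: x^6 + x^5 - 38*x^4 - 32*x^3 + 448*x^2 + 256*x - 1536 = (x + 4)*(x^5 - 3*x^4 - 26*x^3 + 72*x^2 + 160*x - 384) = (x - 2)*(x + 4)*(x^4 - x^3 - 28*x^2 + 16*x + 192) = (x - 4)*(x - 2)*(x + 4)*(x^3 + 3*x^2 - 16*x - 48) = (x - 4)*(x - 2)*(x + 3)*(x + 4)*(x^2 - 16) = (x - 4)^2*(x - 2)*(x + 3)*(x + 4)*(x + 4)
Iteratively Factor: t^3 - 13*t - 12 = (t - 4)*(t^2 + 4*t + 3) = (t - 4)*(t + 1)*(t + 3)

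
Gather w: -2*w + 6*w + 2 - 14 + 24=4*w + 12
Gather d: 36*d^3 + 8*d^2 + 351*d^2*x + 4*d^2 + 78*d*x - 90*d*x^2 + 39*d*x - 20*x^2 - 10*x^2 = 36*d^3 + d^2*(351*x + 12) + d*(-90*x^2 + 117*x) - 30*x^2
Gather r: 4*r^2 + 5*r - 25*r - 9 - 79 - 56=4*r^2 - 20*r - 144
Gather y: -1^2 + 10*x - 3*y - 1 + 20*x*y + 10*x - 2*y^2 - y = 20*x - 2*y^2 + y*(20*x - 4) - 2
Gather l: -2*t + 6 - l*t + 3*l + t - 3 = l*(3 - t) - t + 3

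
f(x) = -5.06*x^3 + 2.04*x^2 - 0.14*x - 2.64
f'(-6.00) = -571.10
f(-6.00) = 1164.60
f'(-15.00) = -3476.84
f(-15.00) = 17535.96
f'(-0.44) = -4.87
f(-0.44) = -1.75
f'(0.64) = -3.75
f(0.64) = -3.22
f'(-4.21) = -286.37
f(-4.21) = 411.68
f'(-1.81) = -57.26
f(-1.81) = 34.30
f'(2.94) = -119.35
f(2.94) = -114.00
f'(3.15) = -137.91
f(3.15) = -140.99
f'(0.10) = 0.12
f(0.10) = -2.64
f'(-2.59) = -112.54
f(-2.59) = 99.32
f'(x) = -15.18*x^2 + 4.08*x - 0.14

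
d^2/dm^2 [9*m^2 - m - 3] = 18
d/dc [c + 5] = 1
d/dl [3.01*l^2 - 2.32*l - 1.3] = 6.02*l - 2.32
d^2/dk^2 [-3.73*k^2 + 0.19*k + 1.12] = -7.46000000000000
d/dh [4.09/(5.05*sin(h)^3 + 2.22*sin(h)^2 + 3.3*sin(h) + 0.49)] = (-18.1596*sin(h) + 30.98175*cos(2*h) - 44.47875)*cos(h)/(5.05*sin(h)^3 + 2.22*sin(h)^2 + 3.3*sin(h) + 0.49)^2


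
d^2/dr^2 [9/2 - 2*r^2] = -4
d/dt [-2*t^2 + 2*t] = 2 - 4*t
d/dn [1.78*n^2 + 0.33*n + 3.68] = 3.56*n + 0.33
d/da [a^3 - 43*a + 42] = 3*a^2 - 43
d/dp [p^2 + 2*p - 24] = 2*p + 2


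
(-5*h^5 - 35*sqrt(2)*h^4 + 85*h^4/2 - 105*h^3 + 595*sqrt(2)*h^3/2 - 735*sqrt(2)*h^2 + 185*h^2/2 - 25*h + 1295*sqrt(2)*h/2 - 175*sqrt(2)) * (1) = -5*h^5 - 35*sqrt(2)*h^4 + 85*h^4/2 - 105*h^3 + 595*sqrt(2)*h^3/2 - 735*sqrt(2)*h^2 + 185*h^2/2 - 25*h + 1295*sqrt(2)*h/2 - 175*sqrt(2)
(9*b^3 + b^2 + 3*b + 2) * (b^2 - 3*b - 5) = 9*b^5 - 26*b^4 - 45*b^3 - 12*b^2 - 21*b - 10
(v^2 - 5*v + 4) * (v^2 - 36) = v^4 - 5*v^3 - 32*v^2 + 180*v - 144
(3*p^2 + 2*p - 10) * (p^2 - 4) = 3*p^4 + 2*p^3 - 22*p^2 - 8*p + 40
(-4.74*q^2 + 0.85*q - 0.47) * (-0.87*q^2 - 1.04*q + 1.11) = 4.1238*q^4 + 4.1901*q^3 - 5.7365*q^2 + 1.4323*q - 0.5217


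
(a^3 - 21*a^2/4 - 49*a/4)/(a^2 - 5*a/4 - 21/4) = a*(a - 7)/(a - 3)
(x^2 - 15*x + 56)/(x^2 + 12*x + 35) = (x^2 - 15*x + 56)/(x^2 + 12*x + 35)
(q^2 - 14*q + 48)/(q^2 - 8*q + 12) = (q - 8)/(q - 2)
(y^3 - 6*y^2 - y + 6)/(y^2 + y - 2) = (y^2 - 5*y - 6)/(y + 2)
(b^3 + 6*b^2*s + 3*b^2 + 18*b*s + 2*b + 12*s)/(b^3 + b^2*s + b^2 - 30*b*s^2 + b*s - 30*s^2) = (-b - 2)/(-b + 5*s)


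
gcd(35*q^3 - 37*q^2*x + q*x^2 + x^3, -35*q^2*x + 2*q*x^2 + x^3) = -35*q^2 + 2*q*x + x^2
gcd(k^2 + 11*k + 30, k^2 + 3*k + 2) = 1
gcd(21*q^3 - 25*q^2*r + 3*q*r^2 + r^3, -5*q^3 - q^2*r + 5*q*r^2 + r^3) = q - r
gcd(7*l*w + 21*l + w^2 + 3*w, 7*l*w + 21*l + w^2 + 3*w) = 7*l*w + 21*l + w^2 + 3*w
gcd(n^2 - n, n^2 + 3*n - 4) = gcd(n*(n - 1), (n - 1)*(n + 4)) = n - 1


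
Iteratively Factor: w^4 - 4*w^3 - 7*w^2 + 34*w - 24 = (w - 1)*(w^3 - 3*w^2 - 10*w + 24) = (w - 4)*(w - 1)*(w^2 + w - 6) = (w - 4)*(w - 1)*(w + 3)*(w - 2)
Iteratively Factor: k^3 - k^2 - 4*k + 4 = (k - 1)*(k^2 - 4) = (k - 2)*(k - 1)*(k + 2)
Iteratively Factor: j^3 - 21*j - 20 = (j + 4)*(j^2 - 4*j - 5) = (j - 5)*(j + 4)*(j + 1)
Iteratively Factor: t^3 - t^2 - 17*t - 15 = (t + 3)*(t^2 - 4*t - 5) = (t - 5)*(t + 3)*(t + 1)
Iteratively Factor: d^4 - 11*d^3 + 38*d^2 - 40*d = (d)*(d^3 - 11*d^2 + 38*d - 40) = d*(d - 4)*(d^2 - 7*d + 10) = d*(d - 5)*(d - 4)*(d - 2)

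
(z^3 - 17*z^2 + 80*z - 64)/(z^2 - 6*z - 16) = (z^2 - 9*z + 8)/(z + 2)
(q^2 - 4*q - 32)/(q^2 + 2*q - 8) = (q - 8)/(q - 2)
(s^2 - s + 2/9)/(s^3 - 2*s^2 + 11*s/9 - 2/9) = 1/(s - 1)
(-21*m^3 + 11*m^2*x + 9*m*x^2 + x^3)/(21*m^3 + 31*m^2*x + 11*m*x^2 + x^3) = (-m + x)/(m + x)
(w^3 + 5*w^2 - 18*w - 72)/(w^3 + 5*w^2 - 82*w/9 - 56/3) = 9*(w^2 - w - 12)/(9*w^2 - 9*w - 28)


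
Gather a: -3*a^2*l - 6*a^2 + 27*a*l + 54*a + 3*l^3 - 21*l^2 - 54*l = a^2*(-3*l - 6) + a*(27*l + 54) + 3*l^3 - 21*l^2 - 54*l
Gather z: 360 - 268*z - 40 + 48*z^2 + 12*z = 48*z^2 - 256*z + 320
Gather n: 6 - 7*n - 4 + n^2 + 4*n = n^2 - 3*n + 2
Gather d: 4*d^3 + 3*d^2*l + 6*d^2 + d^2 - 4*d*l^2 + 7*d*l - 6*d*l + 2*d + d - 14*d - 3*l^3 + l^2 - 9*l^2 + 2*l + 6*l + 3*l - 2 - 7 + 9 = 4*d^3 + d^2*(3*l + 7) + d*(-4*l^2 + l - 11) - 3*l^3 - 8*l^2 + 11*l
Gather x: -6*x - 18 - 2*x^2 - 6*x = -2*x^2 - 12*x - 18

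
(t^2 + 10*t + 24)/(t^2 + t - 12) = (t + 6)/(t - 3)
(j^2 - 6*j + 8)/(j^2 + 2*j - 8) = (j - 4)/(j + 4)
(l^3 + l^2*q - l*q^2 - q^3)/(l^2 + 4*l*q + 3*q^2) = (l^2 - q^2)/(l + 3*q)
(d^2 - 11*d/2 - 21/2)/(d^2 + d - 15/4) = 2*(2*d^2 - 11*d - 21)/(4*d^2 + 4*d - 15)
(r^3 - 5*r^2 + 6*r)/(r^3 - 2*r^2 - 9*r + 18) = r/(r + 3)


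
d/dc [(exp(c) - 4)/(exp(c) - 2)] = 2*exp(c)/(exp(c) - 2)^2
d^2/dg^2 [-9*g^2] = -18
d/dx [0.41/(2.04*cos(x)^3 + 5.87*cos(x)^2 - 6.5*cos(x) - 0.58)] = (2.5092*cos(x)^2 + 4.8134*cos(x) - 2.665)*sin(x)/(2.04*cos(x)^3 + 5.87*cos(x)^2 - 6.5*cos(x) - 0.58)^2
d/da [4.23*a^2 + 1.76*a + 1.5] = 8.46*a + 1.76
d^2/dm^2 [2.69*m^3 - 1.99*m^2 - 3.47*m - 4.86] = 16.14*m - 3.98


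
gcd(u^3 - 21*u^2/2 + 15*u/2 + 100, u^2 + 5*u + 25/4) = u + 5/2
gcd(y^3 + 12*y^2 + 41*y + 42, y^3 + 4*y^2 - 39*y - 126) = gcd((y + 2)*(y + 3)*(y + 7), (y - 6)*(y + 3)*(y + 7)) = y^2 + 10*y + 21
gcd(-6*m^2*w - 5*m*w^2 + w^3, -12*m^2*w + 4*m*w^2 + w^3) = w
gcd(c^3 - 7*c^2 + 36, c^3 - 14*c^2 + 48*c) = c - 6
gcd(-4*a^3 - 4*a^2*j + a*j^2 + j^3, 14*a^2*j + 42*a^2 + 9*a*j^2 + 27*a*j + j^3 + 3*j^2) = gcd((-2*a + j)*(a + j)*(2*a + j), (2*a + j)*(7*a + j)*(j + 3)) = 2*a + j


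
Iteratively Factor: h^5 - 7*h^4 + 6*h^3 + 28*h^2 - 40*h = (h - 2)*(h^4 - 5*h^3 - 4*h^2 + 20*h) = (h - 5)*(h - 2)*(h^3 - 4*h) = (h - 5)*(h - 2)*(h + 2)*(h^2 - 2*h) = h*(h - 5)*(h - 2)*(h + 2)*(h - 2)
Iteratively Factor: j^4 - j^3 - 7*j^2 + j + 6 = (j - 3)*(j^3 + 2*j^2 - j - 2) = (j - 3)*(j - 1)*(j^2 + 3*j + 2) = (j - 3)*(j - 1)*(j + 2)*(j + 1)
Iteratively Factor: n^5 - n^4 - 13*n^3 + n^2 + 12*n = (n)*(n^4 - n^3 - 13*n^2 + n + 12) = n*(n - 1)*(n^3 - 13*n - 12) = n*(n - 1)*(n + 3)*(n^2 - 3*n - 4) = n*(n - 1)*(n + 1)*(n + 3)*(n - 4)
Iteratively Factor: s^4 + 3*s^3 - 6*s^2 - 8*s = (s)*(s^3 + 3*s^2 - 6*s - 8) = s*(s + 4)*(s^2 - s - 2) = s*(s + 1)*(s + 4)*(s - 2)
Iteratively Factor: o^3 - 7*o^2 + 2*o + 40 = (o + 2)*(o^2 - 9*o + 20) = (o - 5)*(o + 2)*(o - 4)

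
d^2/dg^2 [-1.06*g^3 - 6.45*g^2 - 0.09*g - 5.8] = -6.36*g - 12.9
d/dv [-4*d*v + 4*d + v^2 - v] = -4*d + 2*v - 1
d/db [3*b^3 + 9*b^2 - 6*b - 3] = 9*b^2 + 18*b - 6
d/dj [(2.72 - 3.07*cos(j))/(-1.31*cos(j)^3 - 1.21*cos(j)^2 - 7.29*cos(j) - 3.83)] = (8.0434*cos(j)^3 - 6.9749*cos(j)^2 - 6.5824*cos(j) - 31.5869)*sin(j)/(1.7161*cos(j)^6 + 3.1702*cos(j)^5 + 20.5639*cos(j)^4 + 27.6764*cos(j)^3 + 62.4127*cos(j)^2 + 55.8414*cos(j) + 14.6689)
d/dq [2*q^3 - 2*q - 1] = 6*q^2 - 2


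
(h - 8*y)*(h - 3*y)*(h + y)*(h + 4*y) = h^4 - 6*h^3*y - 27*h^2*y^2 + 76*h*y^3 + 96*y^4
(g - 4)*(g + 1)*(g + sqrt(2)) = g^3 - 3*g^2 + sqrt(2)*g^2 - 3*sqrt(2)*g - 4*g - 4*sqrt(2)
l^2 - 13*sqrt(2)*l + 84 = (l - 7*sqrt(2))*(l - 6*sqrt(2))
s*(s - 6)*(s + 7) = s^3 + s^2 - 42*s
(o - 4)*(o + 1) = o^2 - 3*o - 4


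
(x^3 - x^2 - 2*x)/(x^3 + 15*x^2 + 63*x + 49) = x*(x - 2)/(x^2 + 14*x + 49)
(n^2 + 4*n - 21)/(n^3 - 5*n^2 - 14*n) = (-n^2 - 4*n + 21)/(n*(-n^2 + 5*n + 14))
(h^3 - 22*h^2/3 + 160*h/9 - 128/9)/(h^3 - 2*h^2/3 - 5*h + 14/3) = (9*h^2 - 48*h + 64)/(3*(3*h^2 + 4*h - 7))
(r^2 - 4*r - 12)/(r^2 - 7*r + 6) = (r + 2)/(r - 1)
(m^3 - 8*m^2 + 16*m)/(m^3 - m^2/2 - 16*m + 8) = 2*m*(m - 4)/(2*m^2 + 7*m - 4)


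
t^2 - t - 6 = (t - 3)*(t + 2)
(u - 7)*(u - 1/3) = u^2 - 22*u/3 + 7/3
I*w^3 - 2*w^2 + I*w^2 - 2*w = w*(w + 2*I)*(I*w + I)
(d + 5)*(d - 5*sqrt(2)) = d^2 - 5*sqrt(2)*d + 5*d - 25*sqrt(2)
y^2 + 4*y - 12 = (y - 2)*(y + 6)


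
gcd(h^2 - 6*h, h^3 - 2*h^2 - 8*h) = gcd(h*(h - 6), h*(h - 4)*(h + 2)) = h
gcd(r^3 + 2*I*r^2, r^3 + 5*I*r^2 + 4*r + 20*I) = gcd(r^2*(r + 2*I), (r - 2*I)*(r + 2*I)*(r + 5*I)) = r + 2*I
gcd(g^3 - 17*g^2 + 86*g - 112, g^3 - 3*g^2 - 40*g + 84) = g^2 - 9*g + 14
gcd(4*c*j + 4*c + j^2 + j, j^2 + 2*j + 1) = j + 1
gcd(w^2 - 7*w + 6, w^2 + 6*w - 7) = w - 1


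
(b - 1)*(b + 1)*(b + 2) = b^3 + 2*b^2 - b - 2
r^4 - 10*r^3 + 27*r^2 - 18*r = r*(r - 6)*(r - 3)*(r - 1)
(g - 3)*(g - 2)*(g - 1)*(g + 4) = g^4 - 2*g^3 - 13*g^2 + 38*g - 24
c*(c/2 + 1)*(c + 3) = c^3/2 + 5*c^2/2 + 3*c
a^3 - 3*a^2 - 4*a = a*(a - 4)*(a + 1)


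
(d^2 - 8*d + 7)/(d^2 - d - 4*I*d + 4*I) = (d - 7)/(d - 4*I)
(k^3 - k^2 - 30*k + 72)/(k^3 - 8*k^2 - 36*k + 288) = (k^2 - 7*k + 12)/(k^2 - 14*k + 48)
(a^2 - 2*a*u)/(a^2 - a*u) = (a - 2*u)/(a - u)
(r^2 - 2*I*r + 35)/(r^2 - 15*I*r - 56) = (r + 5*I)/(r - 8*I)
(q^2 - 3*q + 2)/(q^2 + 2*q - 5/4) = 4*(q^2 - 3*q + 2)/(4*q^2 + 8*q - 5)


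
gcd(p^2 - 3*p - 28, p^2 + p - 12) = p + 4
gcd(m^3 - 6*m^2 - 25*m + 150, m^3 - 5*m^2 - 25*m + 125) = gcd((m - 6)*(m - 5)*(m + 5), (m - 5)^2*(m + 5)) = m^2 - 25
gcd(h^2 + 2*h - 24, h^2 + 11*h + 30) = h + 6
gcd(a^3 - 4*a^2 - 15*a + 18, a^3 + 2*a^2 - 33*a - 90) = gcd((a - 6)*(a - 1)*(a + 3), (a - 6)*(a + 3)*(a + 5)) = a^2 - 3*a - 18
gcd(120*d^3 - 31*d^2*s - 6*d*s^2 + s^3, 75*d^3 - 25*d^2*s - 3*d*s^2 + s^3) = -15*d^2 + 2*d*s + s^2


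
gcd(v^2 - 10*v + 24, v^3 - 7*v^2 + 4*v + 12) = v - 6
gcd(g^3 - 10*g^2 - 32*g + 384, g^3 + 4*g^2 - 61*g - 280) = g - 8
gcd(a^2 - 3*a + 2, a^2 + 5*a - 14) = a - 2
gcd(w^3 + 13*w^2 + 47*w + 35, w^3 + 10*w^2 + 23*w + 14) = w^2 + 8*w + 7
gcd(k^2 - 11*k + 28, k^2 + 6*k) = 1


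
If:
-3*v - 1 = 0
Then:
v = -1/3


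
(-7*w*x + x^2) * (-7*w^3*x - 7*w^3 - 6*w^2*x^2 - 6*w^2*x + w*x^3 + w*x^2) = 49*w^4*x^2 + 49*w^4*x + 35*w^3*x^3 + 35*w^3*x^2 - 13*w^2*x^4 - 13*w^2*x^3 + w*x^5 + w*x^4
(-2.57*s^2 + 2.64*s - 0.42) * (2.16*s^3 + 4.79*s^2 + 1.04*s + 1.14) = -5.5512*s^5 - 6.6079*s^4 + 9.0656*s^3 - 2.196*s^2 + 2.5728*s - 0.4788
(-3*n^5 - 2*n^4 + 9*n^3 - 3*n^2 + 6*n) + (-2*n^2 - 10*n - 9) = -3*n^5 - 2*n^4 + 9*n^3 - 5*n^2 - 4*n - 9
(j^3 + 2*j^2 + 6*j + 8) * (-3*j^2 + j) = -3*j^5 - 5*j^4 - 16*j^3 - 18*j^2 + 8*j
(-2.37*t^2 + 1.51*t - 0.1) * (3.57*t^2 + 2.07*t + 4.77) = -8.4609*t^4 + 0.4848*t^3 - 8.5362*t^2 + 6.9957*t - 0.477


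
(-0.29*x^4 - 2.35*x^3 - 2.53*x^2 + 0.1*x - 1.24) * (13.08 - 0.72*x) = 0.2088*x^5 - 2.1012*x^4 - 28.9164*x^3 - 33.1644*x^2 + 2.2008*x - 16.2192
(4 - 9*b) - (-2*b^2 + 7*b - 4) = 2*b^2 - 16*b + 8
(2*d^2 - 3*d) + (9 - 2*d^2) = 9 - 3*d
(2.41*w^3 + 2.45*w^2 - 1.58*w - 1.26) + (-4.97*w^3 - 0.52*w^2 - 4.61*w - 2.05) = -2.56*w^3 + 1.93*w^2 - 6.19*w - 3.31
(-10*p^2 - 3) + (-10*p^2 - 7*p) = -20*p^2 - 7*p - 3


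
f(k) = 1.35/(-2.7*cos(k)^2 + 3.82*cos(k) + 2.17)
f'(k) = 1.35*(-5.4*sin(k)*cos(k) + 3.82*sin(k))/(-2.7*cos(k)^2 + 3.82*cos(k) + 2.17)^2 = (5.157 - 7.29*cos(k))*sin(k)/(-2.7*cos(k)^2 + 3.82*cos(k) + 2.17)^2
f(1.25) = 0.43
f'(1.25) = 0.28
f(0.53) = 0.39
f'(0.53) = -0.05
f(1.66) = 0.75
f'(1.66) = 1.77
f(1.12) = 0.41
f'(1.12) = 0.16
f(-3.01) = -0.32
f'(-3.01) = -0.09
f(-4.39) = 1.96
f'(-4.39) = 14.93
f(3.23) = -0.31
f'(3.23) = -0.06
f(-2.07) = -4.86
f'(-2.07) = -98.57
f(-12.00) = 0.39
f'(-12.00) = -0.04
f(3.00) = -0.32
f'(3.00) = 0.10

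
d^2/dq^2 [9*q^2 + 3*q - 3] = 18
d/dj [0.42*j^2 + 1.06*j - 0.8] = 0.84*j + 1.06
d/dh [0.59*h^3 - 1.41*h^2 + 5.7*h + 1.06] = 1.77*h^2 - 2.82*h + 5.7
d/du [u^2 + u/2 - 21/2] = 2*u + 1/2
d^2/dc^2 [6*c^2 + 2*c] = 12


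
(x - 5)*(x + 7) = x^2 + 2*x - 35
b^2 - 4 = (b - 2)*(b + 2)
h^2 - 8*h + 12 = (h - 6)*(h - 2)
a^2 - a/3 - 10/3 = (a - 2)*(a + 5/3)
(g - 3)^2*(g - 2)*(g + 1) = g^4 - 7*g^3 + 13*g^2 + 3*g - 18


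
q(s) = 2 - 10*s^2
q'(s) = -20*s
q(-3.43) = -115.65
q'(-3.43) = 68.60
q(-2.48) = -59.50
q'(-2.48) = 49.60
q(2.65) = -68.22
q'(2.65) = -53.00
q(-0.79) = -4.24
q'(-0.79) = 15.80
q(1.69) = -26.56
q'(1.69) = -33.80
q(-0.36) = 0.70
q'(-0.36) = 7.20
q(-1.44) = -18.74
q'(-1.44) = 28.80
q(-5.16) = -264.26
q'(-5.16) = 103.20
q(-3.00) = -88.00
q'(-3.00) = 60.00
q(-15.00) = -2248.00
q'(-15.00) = 300.00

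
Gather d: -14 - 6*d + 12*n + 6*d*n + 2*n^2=d*(6*n - 6) + 2*n^2 + 12*n - 14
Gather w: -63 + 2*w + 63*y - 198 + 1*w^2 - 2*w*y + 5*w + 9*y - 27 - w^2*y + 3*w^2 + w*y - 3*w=w^2*(4 - y) + w*(4 - y) + 72*y - 288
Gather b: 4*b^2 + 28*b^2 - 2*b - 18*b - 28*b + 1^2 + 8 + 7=32*b^2 - 48*b + 16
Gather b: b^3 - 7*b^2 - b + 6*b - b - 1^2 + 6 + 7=b^3 - 7*b^2 + 4*b + 12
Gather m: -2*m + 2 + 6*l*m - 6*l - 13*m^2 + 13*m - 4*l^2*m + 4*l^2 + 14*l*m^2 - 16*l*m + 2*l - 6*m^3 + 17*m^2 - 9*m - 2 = 4*l^2 - 4*l - 6*m^3 + m^2*(14*l + 4) + m*(-4*l^2 - 10*l + 2)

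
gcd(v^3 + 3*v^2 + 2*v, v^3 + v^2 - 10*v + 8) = 1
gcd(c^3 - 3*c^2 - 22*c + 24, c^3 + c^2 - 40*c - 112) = c + 4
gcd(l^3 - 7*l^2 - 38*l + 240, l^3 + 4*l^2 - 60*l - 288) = l^2 - 2*l - 48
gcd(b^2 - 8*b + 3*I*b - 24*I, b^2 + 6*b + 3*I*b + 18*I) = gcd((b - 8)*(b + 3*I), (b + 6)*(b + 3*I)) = b + 3*I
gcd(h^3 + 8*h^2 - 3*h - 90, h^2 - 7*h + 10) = 1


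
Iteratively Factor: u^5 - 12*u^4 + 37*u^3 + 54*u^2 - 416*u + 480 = (u - 4)*(u^4 - 8*u^3 + 5*u^2 + 74*u - 120) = (u - 5)*(u - 4)*(u^3 - 3*u^2 - 10*u + 24) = (u - 5)*(u - 4)*(u + 3)*(u^2 - 6*u + 8) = (u - 5)*(u - 4)^2*(u + 3)*(u - 2)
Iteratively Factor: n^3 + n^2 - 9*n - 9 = (n + 3)*(n^2 - 2*n - 3) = (n - 3)*(n + 3)*(n + 1)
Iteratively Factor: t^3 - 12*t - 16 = (t - 4)*(t^2 + 4*t + 4) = (t - 4)*(t + 2)*(t + 2)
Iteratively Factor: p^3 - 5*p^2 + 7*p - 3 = (p - 1)*(p^2 - 4*p + 3) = (p - 1)^2*(p - 3)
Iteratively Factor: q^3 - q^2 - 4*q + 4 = (q - 1)*(q^2 - 4) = (q - 2)*(q - 1)*(q + 2)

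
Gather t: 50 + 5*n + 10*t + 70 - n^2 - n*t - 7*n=-n^2 - 2*n + t*(10 - n) + 120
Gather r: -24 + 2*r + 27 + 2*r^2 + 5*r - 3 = 2*r^2 + 7*r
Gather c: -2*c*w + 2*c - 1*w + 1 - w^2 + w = c*(2 - 2*w) - w^2 + 1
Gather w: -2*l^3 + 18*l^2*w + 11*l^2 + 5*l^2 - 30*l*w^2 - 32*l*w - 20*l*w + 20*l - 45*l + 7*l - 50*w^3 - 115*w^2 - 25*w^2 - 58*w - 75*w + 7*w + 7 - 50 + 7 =-2*l^3 + 16*l^2 - 18*l - 50*w^3 + w^2*(-30*l - 140) + w*(18*l^2 - 52*l - 126) - 36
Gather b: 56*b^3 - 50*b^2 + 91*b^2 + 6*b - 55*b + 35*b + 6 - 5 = 56*b^3 + 41*b^2 - 14*b + 1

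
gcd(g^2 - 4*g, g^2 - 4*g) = g^2 - 4*g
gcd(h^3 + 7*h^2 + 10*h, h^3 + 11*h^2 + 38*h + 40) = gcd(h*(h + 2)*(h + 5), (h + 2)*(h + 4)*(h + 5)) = h^2 + 7*h + 10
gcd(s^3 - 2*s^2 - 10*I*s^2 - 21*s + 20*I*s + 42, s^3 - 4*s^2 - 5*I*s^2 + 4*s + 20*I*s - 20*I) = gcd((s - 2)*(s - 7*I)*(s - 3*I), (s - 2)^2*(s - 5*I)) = s - 2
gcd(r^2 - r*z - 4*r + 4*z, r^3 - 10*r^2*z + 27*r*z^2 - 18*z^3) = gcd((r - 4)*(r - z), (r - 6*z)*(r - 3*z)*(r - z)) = -r + z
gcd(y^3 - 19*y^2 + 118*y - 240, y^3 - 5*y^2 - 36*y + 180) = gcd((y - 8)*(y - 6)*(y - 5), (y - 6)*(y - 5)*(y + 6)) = y^2 - 11*y + 30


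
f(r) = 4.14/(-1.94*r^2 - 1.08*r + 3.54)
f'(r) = 4.14*(3.88*r + 1.08)/(-1.94*r^2 - 1.08*r + 3.54)^2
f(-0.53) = 1.16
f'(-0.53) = -0.32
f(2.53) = -0.36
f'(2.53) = 0.33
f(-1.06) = 1.65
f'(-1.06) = -2.00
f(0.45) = 1.56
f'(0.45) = 1.65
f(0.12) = 1.22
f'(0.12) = 0.56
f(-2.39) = -0.83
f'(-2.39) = -1.38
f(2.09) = -0.58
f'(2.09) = 0.74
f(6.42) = -0.05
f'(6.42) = 0.02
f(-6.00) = -0.07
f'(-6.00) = -0.03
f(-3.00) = -0.39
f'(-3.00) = -0.38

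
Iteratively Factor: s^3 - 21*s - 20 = (s + 1)*(s^2 - s - 20) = (s - 5)*(s + 1)*(s + 4)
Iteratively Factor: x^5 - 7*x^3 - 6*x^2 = (x + 2)*(x^4 - 2*x^3 - 3*x^2) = (x + 1)*(x + 2)*(x^3 - 3*x^2) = x*(x + 1)*(x + 2)*(x^2 - 3*x) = x*(x - 3)*(x + 1)*(x + 2)*(x)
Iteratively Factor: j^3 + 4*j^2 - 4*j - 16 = (j - 2)*(j^2 + 6*j + 8) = (j - 2)*(j + 2)*(j + 4)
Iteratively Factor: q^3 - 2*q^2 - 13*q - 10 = (q + 1)*(q^2 - 3*q - 10) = (q - 5)*(q + 1)*(q + 2)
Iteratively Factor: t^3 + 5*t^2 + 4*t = (t + 4)*(t^2 + t) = (t + 1)*(t + 4)*(t)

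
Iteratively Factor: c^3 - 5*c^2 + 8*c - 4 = (c - 2)*(c^2 - 3*c + 2) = (c - 2)*(c - 1)*(c - 2)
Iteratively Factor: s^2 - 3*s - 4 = (s - 4)*(s + 1)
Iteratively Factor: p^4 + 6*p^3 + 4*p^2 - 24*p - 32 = (p + 2)*(p^3 + 4*p^2 - 4*p - 16) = (p + 2)*(p + 4)*(p^2 - 4) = (p + 2)^2*(p + 4)*(p - 2)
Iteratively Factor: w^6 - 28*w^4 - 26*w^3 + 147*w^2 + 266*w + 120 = (w + 1)*(w^5 - w^4 - 27*w^3 + w^2 + 146*w + 120) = (w + 1)^2*(w^4 - 2*w^3 - 25*w^2 + 26*w + 120) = (w + 1)^2*(w + 2)*(w^3 - 4*w^2 - 17*w + 60) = (w + 1)^2*(w + 2)*(w + 4)*(w^2 - 8*w + 15) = (w - 3)*(w + 1)^2*(w + 2)*(w + 4)*(w - 5)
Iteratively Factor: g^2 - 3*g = (g - 3)*(g)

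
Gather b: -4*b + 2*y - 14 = -4*b + 2*y - 14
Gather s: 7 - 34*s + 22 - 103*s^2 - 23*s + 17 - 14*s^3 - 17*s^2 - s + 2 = -14*s^3 - 120*s^2 - 58*s + 48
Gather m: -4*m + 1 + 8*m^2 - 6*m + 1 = 8*m^2 - 10*m + 2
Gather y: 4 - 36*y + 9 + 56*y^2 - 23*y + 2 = 56*y^2 - 59*y + 15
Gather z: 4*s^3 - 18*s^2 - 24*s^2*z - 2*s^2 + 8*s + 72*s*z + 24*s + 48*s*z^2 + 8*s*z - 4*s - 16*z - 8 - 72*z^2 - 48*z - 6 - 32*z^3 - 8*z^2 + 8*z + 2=4*s^3 - 20*s^2 + 28*s - 32*z^3 + z^2*(48*s - 80) + z*(-24*s^2 + 80*s - 56) - 12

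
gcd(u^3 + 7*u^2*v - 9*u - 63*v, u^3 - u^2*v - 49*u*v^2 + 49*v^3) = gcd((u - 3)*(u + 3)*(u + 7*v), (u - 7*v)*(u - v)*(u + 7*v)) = u + 7*v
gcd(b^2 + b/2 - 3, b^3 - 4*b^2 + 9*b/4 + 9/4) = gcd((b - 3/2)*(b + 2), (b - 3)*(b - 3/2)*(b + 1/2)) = b - 3/2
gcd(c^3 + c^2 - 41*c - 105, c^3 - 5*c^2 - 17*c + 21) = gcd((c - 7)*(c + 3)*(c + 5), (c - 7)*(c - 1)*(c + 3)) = c^2 - 4*c - 21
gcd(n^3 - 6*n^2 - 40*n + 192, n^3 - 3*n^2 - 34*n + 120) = n^2 + 2*n - 24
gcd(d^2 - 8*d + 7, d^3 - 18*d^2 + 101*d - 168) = d - 7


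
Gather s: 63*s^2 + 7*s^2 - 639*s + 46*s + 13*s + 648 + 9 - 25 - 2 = 70*s^2 - 580*s + 630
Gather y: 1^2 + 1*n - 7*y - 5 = n - 7*y - 4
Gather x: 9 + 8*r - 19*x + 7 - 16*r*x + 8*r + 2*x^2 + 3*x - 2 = 16*r + 2*x^2 + x*(-16*r - 16) + 14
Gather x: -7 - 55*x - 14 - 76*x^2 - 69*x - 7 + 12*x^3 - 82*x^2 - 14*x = 12*x^3 - 158*x^2 - 138*x - 28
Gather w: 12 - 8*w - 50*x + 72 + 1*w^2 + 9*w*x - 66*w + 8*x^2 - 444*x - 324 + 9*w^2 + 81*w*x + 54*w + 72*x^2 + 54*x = 10*w^2 + w*(90*x - 20) + 80*x^2 - 440*x - 240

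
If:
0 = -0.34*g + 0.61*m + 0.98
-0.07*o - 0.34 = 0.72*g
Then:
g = -0.0972222222222222*o - 0.472222222222222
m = -0.0541894353369763*o - 1.86976320582878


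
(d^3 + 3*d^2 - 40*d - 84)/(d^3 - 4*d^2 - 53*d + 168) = (d^2 - 4*d - 12)/(d^2 - 11*d + 24)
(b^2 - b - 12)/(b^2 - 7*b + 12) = (b + 3)/(b - 3)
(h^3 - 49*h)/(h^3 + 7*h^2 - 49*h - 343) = h/(h + 7)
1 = 1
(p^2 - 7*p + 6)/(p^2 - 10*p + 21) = (p^2 - 7*p + 6)/(p^2 - 10*p + 21)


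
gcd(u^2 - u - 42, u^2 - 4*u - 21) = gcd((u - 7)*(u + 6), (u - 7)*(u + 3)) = u - 7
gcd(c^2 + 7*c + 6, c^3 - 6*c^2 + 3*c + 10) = c + 1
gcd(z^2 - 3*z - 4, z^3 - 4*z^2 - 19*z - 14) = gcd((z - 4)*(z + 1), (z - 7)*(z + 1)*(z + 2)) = z + 1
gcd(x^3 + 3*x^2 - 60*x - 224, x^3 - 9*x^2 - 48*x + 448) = x^2 - x - 56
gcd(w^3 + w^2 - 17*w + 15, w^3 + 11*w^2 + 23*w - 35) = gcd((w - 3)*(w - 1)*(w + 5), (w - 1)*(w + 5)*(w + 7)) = w^2 + 4*w - 5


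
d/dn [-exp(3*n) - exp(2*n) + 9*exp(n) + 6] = (-3*exp(2*n) - 2*exp(n) + 9)*exp(n)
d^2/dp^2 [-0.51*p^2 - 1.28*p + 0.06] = -1.02000000000000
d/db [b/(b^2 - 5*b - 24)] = (b^2 - b*(2*b - 5) - 5*b - 24)/(-b^2 + 5*b + 24)^2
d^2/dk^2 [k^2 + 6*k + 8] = 2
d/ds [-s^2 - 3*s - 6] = -2*s - 3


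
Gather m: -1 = -1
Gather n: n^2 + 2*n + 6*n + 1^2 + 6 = n^2 + 8*n + 7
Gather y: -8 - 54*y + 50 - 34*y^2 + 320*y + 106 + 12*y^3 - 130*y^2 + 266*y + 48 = 12*y^3 - 164*y^2 + 532*y + 196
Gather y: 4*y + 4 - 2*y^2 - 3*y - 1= -2*y^2 + y + 3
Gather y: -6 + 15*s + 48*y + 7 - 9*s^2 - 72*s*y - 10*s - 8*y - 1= -9*s^2 + 5*s + y*(40 - 72*s)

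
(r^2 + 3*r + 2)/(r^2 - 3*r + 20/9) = 9*(r^2 + 3*r + 2)/(9*r^2 - 27*r + 20)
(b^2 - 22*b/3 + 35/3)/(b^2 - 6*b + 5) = (b - 7/3)/(b - 1)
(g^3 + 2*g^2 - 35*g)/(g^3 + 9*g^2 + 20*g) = (g^2 + 2*g - 35)/(g^2 + 9*g + 20)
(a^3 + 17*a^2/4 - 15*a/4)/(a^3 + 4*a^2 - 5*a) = (a - 3/4)/(a - 1)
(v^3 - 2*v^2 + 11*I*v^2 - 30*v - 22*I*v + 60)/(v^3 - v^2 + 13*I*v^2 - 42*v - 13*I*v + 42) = (v^2 + v*(-2 + 5*I) - 10*I)/(v^2 + v*(-1 + 7*I) - 7*I)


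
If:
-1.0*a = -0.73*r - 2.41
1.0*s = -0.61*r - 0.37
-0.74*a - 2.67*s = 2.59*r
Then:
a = 2.02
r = -0.53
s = -0.05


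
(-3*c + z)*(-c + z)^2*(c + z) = -3*c^4 + 4*c^3*z + 2*c^2*z^2 - 4*c*z^3 + z^4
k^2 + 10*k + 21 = (k + 3)*(k + 7)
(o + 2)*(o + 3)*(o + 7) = o^3 + 12*o^2 + 41*o + 42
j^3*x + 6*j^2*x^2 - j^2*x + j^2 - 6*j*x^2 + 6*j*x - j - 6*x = (j - 1)*(j + 6*x)*(j*x + 1)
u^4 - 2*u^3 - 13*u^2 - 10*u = u*(u - 5)*(u + 1)*(u + 2)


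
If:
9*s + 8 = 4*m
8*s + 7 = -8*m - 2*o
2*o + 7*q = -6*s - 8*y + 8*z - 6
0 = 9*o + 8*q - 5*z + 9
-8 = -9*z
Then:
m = 1549/5272 - 144*y/659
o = 832*y/659 - 9739/5931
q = 7579/5931 - 936*y/659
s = -64*y/659 - 8995/11862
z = 8/9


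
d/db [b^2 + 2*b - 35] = 2*b + 2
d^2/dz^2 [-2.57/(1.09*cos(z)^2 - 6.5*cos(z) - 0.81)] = (-12.213668*(1 - cos(z)^2)^2 + 54.62535*cos(z)^3 - 123.765546*cos(z)^2 - 95.71965*cos(z) + 233.916774)/(-1.09*cos(z)^2 + 6.5*cos(z) + 0.81)^3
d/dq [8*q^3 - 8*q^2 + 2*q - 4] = 24*q^2 - 16*q + 2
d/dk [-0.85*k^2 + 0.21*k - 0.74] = 0.21 - 1.7*k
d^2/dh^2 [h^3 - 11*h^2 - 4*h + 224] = 6*h - 22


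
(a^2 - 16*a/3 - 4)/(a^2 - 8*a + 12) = (a + 2/3)/(a - 2)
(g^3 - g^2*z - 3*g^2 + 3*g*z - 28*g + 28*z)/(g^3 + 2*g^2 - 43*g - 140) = (g - z)/(g + 5)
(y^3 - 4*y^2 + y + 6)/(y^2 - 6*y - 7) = (y^2 - 5*y + 6)/(y - 7)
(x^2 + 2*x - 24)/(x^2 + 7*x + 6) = (x - 4)/(x + 1)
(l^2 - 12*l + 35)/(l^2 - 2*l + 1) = (l^2 - 12*l + 35)/(l^2 - 2*l + 1)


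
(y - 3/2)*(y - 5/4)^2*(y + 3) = y^4 - y^3 - 107*y^2/16 + 435*y/32 - 225/32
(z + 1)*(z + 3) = z^2 + 4*z + 3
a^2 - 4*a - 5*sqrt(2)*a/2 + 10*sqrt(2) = (a - 4)*(a - 5*sqrt(2)/2)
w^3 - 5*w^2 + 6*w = w*(w - 3)*(w - 2)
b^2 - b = b*(b - 1)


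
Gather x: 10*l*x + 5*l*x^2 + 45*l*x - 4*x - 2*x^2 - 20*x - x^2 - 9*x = x^2*(5*l - 3) + x*(55*l - 33)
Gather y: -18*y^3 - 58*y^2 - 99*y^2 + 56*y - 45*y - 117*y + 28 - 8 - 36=-18*y^3 - 157*y^2 - 106*y - 16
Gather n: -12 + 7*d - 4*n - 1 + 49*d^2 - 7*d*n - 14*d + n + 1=49*d^2 - 7*d + n*(-7*d - 3) - 12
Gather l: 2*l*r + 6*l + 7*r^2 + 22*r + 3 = l*(2*r + 6) + 7*r^2 + 22*r + 3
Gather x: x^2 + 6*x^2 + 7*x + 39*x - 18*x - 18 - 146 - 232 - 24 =7*x^2 + 28*x - 420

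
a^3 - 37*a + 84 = (a - 4)*(a - 3)*(a + 7)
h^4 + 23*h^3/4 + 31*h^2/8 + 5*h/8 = h*(h + 1/4)*(h + 1/2)*(h + 5)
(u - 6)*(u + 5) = u^2 - u - 30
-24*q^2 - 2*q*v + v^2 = (-6*q + v)*(4*q + v)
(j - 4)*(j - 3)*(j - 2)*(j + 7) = j^4 - 2*j^3 - 37*j^2 + 158*j - 168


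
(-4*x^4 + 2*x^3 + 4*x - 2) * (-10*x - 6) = 40*x^5 + 4*x^4 - 12*x^3 - 40*x^2 - 4*x + 12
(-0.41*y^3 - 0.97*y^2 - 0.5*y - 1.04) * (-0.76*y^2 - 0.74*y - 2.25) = 0.3116*y^5 + 1.0406*y^4 + 2.0203*y^3 + 3.3429*y^2 + 1.8946*y + 2.34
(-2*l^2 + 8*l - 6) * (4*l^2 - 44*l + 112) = -8*l^4 + 120*l^3 - 600*l^2 + 1160*l - 672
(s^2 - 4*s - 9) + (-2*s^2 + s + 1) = -s^2 - 3*s - 8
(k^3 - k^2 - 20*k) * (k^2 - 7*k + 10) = k^5 - 8*k^4 - 3*k^3 + 130*k^2 - 200*k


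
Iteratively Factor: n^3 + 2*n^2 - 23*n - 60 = (n + 4)*(n^2 - 2*n - 15) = (n + 3)*(n + 4)*(n - 5)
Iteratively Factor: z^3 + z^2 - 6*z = (z + 3)*(z^2 - 2*z) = z*(z + 3)*(z - 2)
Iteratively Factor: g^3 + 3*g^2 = (g)*(g^2 + 3*g) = g^2*(g + 3)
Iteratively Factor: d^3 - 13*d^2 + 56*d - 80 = (d - 4)*(d^2 - 9*d + 20) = (d - 4)^2*(d - 5)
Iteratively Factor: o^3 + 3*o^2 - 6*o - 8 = (o + 4)*(o^2 - o - 2) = (o + 1)*(o + 4)*(o - 2)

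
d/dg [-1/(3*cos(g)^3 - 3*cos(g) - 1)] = 3*(1 - 3*cos(g)^2)*sin(g)/(3*sin(g)^2*cos(g) + 1)^2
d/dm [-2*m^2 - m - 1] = -4*m - 1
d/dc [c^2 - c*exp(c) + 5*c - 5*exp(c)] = -c*exp(c) + 2*c - 6*exp(c) + 5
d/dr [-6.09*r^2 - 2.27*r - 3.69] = -12.18*r - 2.27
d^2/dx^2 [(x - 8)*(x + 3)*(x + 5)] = 6*x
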